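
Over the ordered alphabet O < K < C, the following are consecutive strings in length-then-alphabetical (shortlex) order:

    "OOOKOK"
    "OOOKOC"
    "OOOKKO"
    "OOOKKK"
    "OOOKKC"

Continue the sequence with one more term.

The successor of OOOKKC increments the rightmost position that isn't already C and resets every position after it to O.

OOOKCO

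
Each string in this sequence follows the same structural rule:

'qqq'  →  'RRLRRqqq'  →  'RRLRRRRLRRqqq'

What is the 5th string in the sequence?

RRLRRRRLRRRRLRRRRLRRqqq

The strings grow by a fixed prefix RRLRR each time.
From RRLRRRRLRRqqq, 2 further steps: RRLRRRRLRRqqq → RRLRRRRLRRRRLRRqqq → (answer).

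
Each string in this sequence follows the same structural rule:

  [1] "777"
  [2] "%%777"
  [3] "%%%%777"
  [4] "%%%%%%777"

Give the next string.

%%%%%%%%777

Each term is the previous one with %% prepended.
So the next term is %%·%%%%%%777.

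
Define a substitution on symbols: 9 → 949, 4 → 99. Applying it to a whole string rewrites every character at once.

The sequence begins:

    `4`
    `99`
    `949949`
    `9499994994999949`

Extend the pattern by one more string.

94999949949949949999499499994994994994999949

φ(9499994994999949) expands symbol-by-symbol to 949 99 949 949 949 949 99 949 949 99 949 949 949 949 99 949; joining the 16 pieces gives the next term.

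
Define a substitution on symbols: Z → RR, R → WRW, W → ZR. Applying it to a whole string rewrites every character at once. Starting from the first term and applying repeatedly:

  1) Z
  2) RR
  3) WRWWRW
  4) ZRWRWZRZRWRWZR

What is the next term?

φ(ZRWRWZRZRWRWZR) expands symbol-by-symbol to RR WRW ZR WRW ZR RR WRW RR WRW ZR WRW ZR RR WRW; joining the 14 pieces gives the next term.

RRWRWZRWRWZRRRWRWRRWRWZRWRWZRRRWRW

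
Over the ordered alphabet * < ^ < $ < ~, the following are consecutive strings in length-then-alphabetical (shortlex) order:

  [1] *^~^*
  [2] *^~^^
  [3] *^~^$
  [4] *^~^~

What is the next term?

*^~$*

Treat *^~^~ as a base-4 numeral over the given alphabet and add one, carrying through any trailing ~'s.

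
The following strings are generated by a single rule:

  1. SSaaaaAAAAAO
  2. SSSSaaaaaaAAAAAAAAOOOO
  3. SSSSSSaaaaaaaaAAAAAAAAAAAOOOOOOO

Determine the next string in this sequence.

Term n consists of 2n S's, followed by 2n+2 a's, followed by 3n+2 A's, followed by 3n-2 O's (n = 1, 2, …).
For the next term, n = 4, so the run lengths are 8, 10, 14, 10.

SSSSSSSSaaaaaaaaaaAAAAAAAAAAAAAAOOOOOOOOOO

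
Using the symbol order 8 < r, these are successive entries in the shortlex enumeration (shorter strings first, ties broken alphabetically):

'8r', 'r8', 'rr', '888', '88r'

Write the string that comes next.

8r8

The successor of 88r increments the rightmost position that isn't already r and resets every position after it to 8.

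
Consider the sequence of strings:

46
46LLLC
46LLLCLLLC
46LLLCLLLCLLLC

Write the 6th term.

Each term is the previous one with LLLC appended.
From 46LLLCLLLCLLLC, 2 further steps: 46LLLCLLLCLLLC → 46LLLCLLLCLLLCLLLC → (answer).

46LLLCLLLCLLLCLLLCLLLC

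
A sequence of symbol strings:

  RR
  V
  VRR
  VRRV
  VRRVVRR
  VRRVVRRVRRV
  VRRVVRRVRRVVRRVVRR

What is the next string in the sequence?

VRRVVRRVRRVVRRVVRRVRRVVRRVRRV

From term 3 onward, concatenate the last term with the second-to-last: V·RR = VRR, VRR·V = VRRV, …
Continuing: VRRVVRRVRRVVRRVVRR · VRRVVRRVRRV gives term 8.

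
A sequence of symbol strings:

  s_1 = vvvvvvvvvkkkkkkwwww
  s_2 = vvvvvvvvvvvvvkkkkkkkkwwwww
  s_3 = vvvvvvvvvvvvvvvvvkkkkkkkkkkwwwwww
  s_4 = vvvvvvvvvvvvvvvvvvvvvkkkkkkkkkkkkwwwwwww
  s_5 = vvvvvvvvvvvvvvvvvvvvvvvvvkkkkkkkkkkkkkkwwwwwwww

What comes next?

vvvvvvvvvvvvvvvvvvvvvvvvvvvvvkkkkkkkkkkkkkkkkwwwwwwwww

The n-th term is 4n+1 v's then 2n+2 k's then n+2 w's, where the shown terms are n = 2, 3, 4, 5, 6.
For the next term, n = 7, so the run lengths are 29, 16, 9.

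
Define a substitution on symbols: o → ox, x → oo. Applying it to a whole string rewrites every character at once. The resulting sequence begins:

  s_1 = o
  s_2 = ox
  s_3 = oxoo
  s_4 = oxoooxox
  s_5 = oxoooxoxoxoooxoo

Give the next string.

φ(oxoooxoxoxoooxoo) expands symbol-by-symbol to ox oo ox ox ox oo ox oo ox oo ox ox ox oo ox ox; joining the 16 pieces gives the next term.

oxoooxoxoxoooxoooxoooxoxoxoooxox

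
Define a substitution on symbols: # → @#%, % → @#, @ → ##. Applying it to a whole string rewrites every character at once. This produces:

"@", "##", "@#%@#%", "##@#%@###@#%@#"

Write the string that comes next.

@#%@#%##@#%@###@#%@#%@#%##@#%@###@#%

φ(##@#%@###@#%@#) expands symbol-by-symbol to @#% @#% ## @#% @# ## @#% @#% @#% ## @#% @# ## @#%; joining the 14 pieces gives the next term.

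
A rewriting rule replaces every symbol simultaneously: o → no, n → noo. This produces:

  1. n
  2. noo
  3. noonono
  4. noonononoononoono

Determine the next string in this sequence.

Applying the rule to each of the 17 symbols of noonononoononoono gives the pieces noo no no noo no noo no noo no no noo no noo no no noo no, which concatenate to the answer.

noonononoononoononoonononoononoonononoono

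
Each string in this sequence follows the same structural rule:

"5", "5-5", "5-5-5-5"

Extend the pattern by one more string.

Each string is two copies of the previous one joined by '-'.
Doubling 5-5-5-5 with '-' between the halves:

5-5-5-5-5-5-5-5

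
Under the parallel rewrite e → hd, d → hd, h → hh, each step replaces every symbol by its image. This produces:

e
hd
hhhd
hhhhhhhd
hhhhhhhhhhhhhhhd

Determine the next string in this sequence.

Rewriting the 16 symbols of hhhhhhhhhhhhhhhd one by one yields hh hh hh hh hh hh hh hh hh hh hh hh hh hh hh hd; concatenated:

hhhhhhhhhhhhhhhhhhhhhhhhhhhhhhhd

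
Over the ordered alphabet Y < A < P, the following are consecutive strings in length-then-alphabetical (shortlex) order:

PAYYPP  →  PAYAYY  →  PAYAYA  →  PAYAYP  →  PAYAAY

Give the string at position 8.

Stepping forward 3 times from PAYAAY: PAYAAY → PAYAAA → PAYAAP, then the target.

PAYAPY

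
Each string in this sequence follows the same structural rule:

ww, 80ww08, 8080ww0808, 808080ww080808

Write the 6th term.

Each term wraps the previous one in 80 on the left and 08 on the right.
From 808080ww080808, 2 further steps: 808080ww080808 → 80808080ww08080808 → (answer).

8080808080ww0808080808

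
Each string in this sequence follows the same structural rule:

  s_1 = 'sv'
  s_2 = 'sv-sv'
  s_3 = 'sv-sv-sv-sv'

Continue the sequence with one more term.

Every step duplicates the string with '-' between the halves.
Doubling sv-sv-sv-sv with '-' between the halves:

sv-sv-sv-sv-sv-sv-sv-sv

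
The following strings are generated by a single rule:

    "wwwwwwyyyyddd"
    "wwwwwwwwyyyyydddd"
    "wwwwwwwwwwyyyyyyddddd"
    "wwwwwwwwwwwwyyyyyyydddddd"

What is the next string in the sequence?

wwwwwwwwwwwwwwyyyyyyyyddddddd

The n-th term is 2n w's then n+1 y's then n d's, where the shown terms are n = 3, 4, 5, 6.
For the next term, n = 7, so the run lengths are 14, 8, 7.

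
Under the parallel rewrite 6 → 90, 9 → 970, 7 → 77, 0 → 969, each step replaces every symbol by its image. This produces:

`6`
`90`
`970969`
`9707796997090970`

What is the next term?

970779697777970909709707796997096997077969

φ(9707796997090970) expands symbol-by-symbol to 970 77 969 77 77 970 90 970 970 77 969 970 969 970 77 969; joining the 16 pieces gives the next term.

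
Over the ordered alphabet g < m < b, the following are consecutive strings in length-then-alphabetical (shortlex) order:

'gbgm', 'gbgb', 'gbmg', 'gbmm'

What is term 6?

Advancing 2 positions from gbmm through gbmm → gbmb reaches term 6.

gbbg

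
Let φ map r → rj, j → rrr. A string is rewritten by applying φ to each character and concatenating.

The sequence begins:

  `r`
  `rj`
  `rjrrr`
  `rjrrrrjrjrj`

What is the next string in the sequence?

rjrrrrjrjrjrjrrrrjrrrrjrrr

Rewriting each symbol of rjrrrrjrjrj: r→rj, j→rrr, r→rj, r→rj, r→rj, r→rj, j→rrr, r→rj, j→rrr, r→rj, j→rrr, which concatenates to rj rrr rj rj rj rj rrr rj rrr rj rrr.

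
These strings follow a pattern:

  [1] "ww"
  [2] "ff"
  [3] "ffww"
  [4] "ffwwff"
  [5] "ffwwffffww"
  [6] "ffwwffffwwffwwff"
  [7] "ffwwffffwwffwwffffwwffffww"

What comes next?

From term 3 onward, concatenate the last term with the second-to-last: ff·ww = ffww, ffww·ff = ffwwff, …
Continuing: ffwwffffwwffwwffffwwffffww · ffwwffffwwffwwff gives term 8.

ffwwffffwwffwwffffwwffffwwffwwffffwwffwwff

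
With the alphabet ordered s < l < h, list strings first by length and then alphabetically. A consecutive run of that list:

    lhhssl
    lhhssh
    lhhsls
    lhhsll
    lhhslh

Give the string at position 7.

lhhshl

Stepping forward 2 times from lhhslh: lhhslh → lhhshs, then the target.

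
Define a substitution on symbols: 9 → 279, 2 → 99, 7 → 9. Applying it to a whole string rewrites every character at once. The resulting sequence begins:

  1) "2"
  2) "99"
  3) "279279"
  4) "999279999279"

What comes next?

Apply φ to 999279999279 symbol by symbol: 9→279, 9→279, 9→279, 2→99, 7→9, 9→279, 9→279, 9→279, 9→279, 2→99, 7→9, 9→279; joined: 279 279 279 99 9 279 279 279 279 99 9 279.

279279279999279279279279999279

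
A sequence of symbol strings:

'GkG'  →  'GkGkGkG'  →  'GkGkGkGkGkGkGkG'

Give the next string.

s(k+1) = s(k)·k·s(k) — each term doubles the last with 'k' between the halves.
Doubling GkGkGkGkGkGkGkG with 'k' between the halves:

GkGkGkGkGkGkGkGkGkGkGkGkGkGkGkG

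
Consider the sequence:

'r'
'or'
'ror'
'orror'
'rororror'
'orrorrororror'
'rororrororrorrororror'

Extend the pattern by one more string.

orrorrororrorrororrororrorrororror

From term 3 onward, concatenate the second-to-last term with the last: r·or = ror, or·ror = orror, …
So term 8 is orrorrororror·rororrororrorrororror.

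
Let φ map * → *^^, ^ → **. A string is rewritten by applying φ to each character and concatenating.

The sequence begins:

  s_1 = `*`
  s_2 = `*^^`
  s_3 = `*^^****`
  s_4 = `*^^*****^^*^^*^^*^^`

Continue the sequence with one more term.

*^^*****^^*^^*^^*^^*^^*****^^*****^^*****^^****

Applying the rule to each of the 19 symbols of *^^*****^^*^^*^^*^^ gives the pieces *^^ ** ** *^^ *^^ *^^ *^^ *^^ ** ** *^^ ** ** *^^ ** ** *^^ ** **, which concatenate to the answer.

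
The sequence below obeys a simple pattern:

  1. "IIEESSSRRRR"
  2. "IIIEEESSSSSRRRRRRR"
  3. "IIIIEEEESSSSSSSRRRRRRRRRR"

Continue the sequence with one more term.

Reading off run lengths: I runs 2, 3, 4; E runs 2, 3, 4; S runs 3, 5, 7; R runs 4, 7, 10 — each is linear in n (n = 1, 2, …).
Setting n = 4 gives 5, 5, 9, 13 characters in each block.

IIIIIEEEEESSSSSSSSSRRRRRRRRRRRRR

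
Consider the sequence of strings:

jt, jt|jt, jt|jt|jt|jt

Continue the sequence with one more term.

Every step duplicates the string with '|' between the halves.
Doubling jt|jt|jt|jt with '|' between the halves:

jt|jt|jt|jt|jt|jt|jt|jt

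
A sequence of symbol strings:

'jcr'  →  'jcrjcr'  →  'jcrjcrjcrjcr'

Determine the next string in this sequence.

Each string is two copies of the previous one concatenated.
Doubling jcrjcrjcrjcr:

jcrjcrjcrjcrjcrjcrjcrjcr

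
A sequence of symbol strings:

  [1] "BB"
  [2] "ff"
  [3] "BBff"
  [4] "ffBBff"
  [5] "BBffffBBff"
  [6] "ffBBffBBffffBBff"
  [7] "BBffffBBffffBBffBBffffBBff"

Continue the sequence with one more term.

ffBBffBBffffBBffBBffffBBffffBBffBBffffBBff

This is a Fibonacci-style word recurrence s(k) = s(k−2)·s(k−1): e.g. BB·ff = BBff.
So term 8 is ffBBffBBffffBBff·BBffffBBffffBBffBBffffBBff.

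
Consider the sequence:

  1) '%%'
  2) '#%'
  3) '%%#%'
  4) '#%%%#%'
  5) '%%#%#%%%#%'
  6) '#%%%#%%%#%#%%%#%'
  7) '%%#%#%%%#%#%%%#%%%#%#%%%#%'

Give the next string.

#%%%#%%%#%#%%%#%%%#%#%%%#%#%%%#%%%#%#%%%#%

Each term (from the third on) is the two preceding terms concatenated in order: term 3 = %%·#% = %%#%.
Continuing: #%%%#%%%#%#%%%#% · %%#%#%%%#%#%%%#%%%#%#%%%#% gives term 8.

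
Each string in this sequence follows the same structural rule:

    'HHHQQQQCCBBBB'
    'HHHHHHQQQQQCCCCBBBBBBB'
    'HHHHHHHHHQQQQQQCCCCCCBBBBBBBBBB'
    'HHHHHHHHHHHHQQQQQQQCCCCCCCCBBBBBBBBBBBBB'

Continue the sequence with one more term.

Term n consists of 3n H's, followed by n+3 Q's, followed by 2n C's, followed by 3n+1 B's (n = 1, 2, …).
At n = 5 the blocks have lengths 15, 8, 10, 16.

HHHHHHHHHHHHHHHQQQQQQQQCCCCCCCCCCBBBBBBBBBBBBBBBB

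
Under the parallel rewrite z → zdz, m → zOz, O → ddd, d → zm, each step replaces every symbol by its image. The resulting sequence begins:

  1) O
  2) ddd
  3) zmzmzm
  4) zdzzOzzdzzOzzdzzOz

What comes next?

φ(zdzzOzzdzzOzzdzzOz) expands symbol-by-symbol to zdz zm zdz zdz ddd zdz zdz zm zdz zdz ddd zdz zdz zm zdz zdz ddd zdz; joining the 18 pieces gives the next term.

zdzzmzdzzdzdddzdzzdzzmzdzzdzdddzdzzdzzmzdzzdzdddzdz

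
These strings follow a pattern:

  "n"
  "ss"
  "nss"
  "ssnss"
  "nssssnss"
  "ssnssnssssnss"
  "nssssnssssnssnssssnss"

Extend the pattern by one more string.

Each term (from the third on) is the two preceding terms concatenated in order: term 3 = n·ss = nss.
The next term joins ssnssnssssnss and nssssnssssnssnssssnss.

ssnssnssssnssnssssnssssnssnssssnss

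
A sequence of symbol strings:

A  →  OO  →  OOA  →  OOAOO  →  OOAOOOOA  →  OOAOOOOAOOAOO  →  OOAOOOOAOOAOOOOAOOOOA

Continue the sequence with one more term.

From term 3 onward, concatenate the last term with the second-to-last: OO·A = OOA, OOA·OO = OOAOO, …
Continuing: OOAOOOOAOOAOOOOAOOOOA · OOAOOOOAOOAOO gives term 8.

OOAOOOOAOOAOOOOAOOOOAOOAOOOOAOOAOO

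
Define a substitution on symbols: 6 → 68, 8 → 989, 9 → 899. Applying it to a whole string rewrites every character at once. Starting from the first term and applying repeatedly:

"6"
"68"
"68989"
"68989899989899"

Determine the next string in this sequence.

Rewriting the 14 symbols of 68989899989899 one by one yields 68 989 899 989 899 989 899 899 899 989 899 989 899 899; concatenated:

68989899989899989899899899989899989899899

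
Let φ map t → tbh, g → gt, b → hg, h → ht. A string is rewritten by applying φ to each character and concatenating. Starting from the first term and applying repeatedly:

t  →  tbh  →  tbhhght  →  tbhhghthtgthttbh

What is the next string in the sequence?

Replace each of the 16 characters of tbhhghthtgthttbh in place — tbh hg ht ht gt ht tbh ht tbh gt tbh ht tbh tbh hg ht — and concatenate.

tbhhghthtgthttbhhttbhgttbhhttbhtbhhght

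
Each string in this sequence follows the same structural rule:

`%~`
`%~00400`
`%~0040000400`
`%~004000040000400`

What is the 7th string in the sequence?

%~004000040000400004000040000400

The strings grow by a fixed suffix 00400 each time.
From %~004000040000400, 3 further steps: %~004000040000400 → %~00400004000040000400 → %~0040000400004000040000400 → (answer).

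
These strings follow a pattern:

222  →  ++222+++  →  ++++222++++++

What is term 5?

s(k+1) = ++·s(k)·+++, so each term gains ++ as a prefix and +++ as a suffix.
From ++++222++++++, 2 further steps: ++++222++++++ → ++++++222+++++++++ → (answer).

++++++++222++++++++++++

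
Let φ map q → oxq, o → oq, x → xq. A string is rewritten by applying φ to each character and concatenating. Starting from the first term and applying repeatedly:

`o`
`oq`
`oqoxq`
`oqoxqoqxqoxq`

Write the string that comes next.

Apply φ to oqoxqoqxqoxq symbol by symbol: o→oq, q→oxq, o→oq, x→xq, q→oxq, o→oq, q→oxq, x→xq, q→oxq, o→oq, x→xq, q→oxq; joined: oq oxq oq xq oxq oq oxq xq oxq oq xq oxq.

oqoxqoqxqoxqoqoxqxqoxqoqxqoxq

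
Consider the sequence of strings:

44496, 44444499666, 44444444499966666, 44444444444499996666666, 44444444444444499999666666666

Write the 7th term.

44444444444444444444499999996666666666666

The n-th term is 3n 4's then n 9's then 2n-1 6's (n = 1, 2, …).
At n = 7 the blocks have lengths 21, 7, 13.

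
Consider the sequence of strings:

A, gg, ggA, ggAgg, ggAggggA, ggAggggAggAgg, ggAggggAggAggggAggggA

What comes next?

Each term (from the third on) is the previous term followed by the one before it: term 3 = gg·A = ggA.
The next term joins ggAggggAggAggggAggggA and ggAggggAggAgg.

ggAggggAggAggggAggggAggAggggAggAgg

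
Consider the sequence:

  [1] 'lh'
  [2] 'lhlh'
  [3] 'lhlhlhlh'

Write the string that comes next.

Every step duplicates the string.
Doubling lhlhlhlh:

lhlhlhlhlhlhlhlh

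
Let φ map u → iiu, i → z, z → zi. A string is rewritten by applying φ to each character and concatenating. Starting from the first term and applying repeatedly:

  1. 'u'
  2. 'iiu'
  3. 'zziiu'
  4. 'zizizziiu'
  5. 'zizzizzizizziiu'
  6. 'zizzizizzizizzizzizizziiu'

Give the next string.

zizzizizzizzizizzizzizizzizizzizzizizziiu

φ(zizzizizzizizzizzizizziiu) expands symbol-by-symbol to zi z zi zi z zi z zi zi z zi z zi zi z zi zi z zi z zi zi z z iiu; joining the 25 pieces gives the next term.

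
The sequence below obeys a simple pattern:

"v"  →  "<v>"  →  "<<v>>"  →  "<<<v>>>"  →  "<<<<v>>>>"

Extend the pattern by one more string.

Each term wraps the previous one in < on the left and > on the right.
One more step from <<<<v>>>> gives the answer.

<<<<<v>>>>>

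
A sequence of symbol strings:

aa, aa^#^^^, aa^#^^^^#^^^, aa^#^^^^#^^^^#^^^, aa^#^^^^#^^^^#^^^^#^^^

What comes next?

Every step adds ^#^^^ to the end: s(k+1) = s(k)·^#^^^.
Applying this once more to aa^#^^^^#^^^^#^^^^#^^^:

aa^#^^^^#^^^^#^^^^#^^^^#^^^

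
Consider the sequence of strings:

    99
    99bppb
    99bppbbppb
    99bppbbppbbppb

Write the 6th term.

99bppbbppbbppbbppbbppb

Every step adds bppb to the end: s(k+1) = s(k)·bppb.
From 99bppbbppbbppb, 2 further steps: 99bppbbppbbppb → 99bppbbppbbppbbppb → (answer).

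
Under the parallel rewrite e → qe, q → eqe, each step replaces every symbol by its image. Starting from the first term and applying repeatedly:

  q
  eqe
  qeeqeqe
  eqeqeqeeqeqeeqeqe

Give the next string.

qeeqeqeeqeqeeqeqeqeeqeqeeqeqeqeeqeqeeqeqe

φ(eqeqeqeeqeqeeqeqe) expands symbol-by-symbol to qe eqe qe eqe qe eqe qe qe eqe qe eqe qe qe eqe qe eqe qe; joining the 17 pieces gives the next term.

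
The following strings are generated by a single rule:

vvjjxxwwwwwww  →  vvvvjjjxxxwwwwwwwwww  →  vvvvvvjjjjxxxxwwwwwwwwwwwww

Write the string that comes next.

vvvvvvvvjjjjjxxxxxwwwwwwwwwwwwwwww

Term n consists of 2n-2 v's, followed by n j's, followed by n x's, followed by 3n+1 w's, where the shown terms are n = 2, 3, 4.
Setting n = 5 gives 8, 5, 5, 16 characters in each block.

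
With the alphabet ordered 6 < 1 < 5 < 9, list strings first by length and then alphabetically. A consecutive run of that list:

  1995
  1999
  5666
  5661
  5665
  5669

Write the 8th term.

5611

Stepping forward 2 times from 5669: 5669 → 5616, then the target.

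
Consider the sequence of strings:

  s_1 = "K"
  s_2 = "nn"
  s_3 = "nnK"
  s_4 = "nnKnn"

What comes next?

From term 3 onward, concatenate the last term with the second-to-last: nn·K = nnK, nnK·nn = nnKnn, …
Continuing: nnKnn · nnK gives term 5.

nnKnnnnK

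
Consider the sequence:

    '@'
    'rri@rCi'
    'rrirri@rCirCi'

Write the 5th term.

Each term wraps the previous one in rri on the left and rCi on the right.
From rrirri@rCirCi, 2 further steps: rrirri@rCirCi → rrirrirri@rCirCirCi → (answer).

rrirrirrirri@rCirCirCirCi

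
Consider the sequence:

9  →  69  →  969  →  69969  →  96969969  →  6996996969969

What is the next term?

From term 3 onward, concatenate the second-to-last term with the last: 9·69 = 969, 69·969 = 69969, …
Continuing: 96969969 · 6996996969969 gives term 7.

969699696996996969969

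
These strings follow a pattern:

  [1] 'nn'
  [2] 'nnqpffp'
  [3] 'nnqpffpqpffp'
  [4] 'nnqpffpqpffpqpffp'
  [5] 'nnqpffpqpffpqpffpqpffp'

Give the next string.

nnqpffpqpffpqpffpqpffpqpffp

Every step adds qpffp to the end: s(k+1) = s(k)·qpffp.
One more step from nnqpffpqpffpqpffpqpffp gives the answer.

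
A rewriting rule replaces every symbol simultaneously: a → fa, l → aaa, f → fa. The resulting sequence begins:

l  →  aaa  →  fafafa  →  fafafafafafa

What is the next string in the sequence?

fafafafafafafafafafafafa

Expanding fafafafafafa: f→fa, a→fa, f→fa, a→fa, f→fa, a→fa, f→fa, a→fa, f→fa, a→fa, f→fa, a→fa. Concatenated: fa fa fa fa fa fa fa fa fa fa fa fa.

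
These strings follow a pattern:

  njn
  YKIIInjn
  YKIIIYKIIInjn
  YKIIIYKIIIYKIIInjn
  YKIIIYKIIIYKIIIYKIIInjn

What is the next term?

The strings grow by a fixed prefix YKIII each time.
So the next term is YKIII·YKIIIYKIIIYKIIIYKIIInjn.

YKIIIYKIIIYKIIIYKIIIYKIIInjn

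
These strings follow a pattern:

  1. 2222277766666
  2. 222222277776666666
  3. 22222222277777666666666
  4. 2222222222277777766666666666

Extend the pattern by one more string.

The n-th term is 2n+1 2's then n+1 7's then 2n+1 6's, where the shown terms are n = 2, 3, 4, 5.
For the next term, n = 6, so the run lengths are 13, 7, 13.

222222222222277777776666666666666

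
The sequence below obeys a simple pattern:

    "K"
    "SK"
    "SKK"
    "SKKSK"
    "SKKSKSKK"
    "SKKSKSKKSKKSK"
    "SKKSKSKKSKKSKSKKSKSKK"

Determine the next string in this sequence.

From term 3 onward, concatenate the last term with the second-to-last: SK·K = SKK, SKK·SK = SKKSK, …
The next term joins SKKSKSKKSKKSKSKKSKSKK and SKKSKSKKSKKSK.

SKKSKSKKSKKSKSKKSKSKKSKKSKSKKSKKSK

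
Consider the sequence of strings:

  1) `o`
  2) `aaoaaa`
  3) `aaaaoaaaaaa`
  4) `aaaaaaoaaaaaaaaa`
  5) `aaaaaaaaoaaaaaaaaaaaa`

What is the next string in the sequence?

aaaaaaaaaaoaaaaaaaaaaaaaaa

Every step adds aa to the front and aaa to the end of the previous string.
So the next term is aa·aaaaaaaaoaaaaaaaaaaaa·aaa.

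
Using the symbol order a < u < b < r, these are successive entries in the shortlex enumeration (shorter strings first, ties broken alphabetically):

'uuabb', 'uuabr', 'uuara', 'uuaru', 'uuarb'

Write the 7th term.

Advancing 2 positions from uuarb through uuarb → uuarr reaches term 7.

uuuaa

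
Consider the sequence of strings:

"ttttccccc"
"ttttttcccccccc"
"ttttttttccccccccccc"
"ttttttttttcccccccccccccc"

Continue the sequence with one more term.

ttttttttttttccccccccccccccccc

Each string has the form t^{2n+2} c^{3n+2} (n = 1, 2, …).
For the next term, n = 5, so the run lengths are 12, 17.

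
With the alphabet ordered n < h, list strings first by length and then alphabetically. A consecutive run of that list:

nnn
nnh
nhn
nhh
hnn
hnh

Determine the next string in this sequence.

hhn

The successor of hnh increments the rightmost position that isn't already h and resets every position after it to n.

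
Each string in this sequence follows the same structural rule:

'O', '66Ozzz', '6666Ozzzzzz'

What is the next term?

Each term wraps the previous one in 66 on the left and zzz on the right.
Applying this once more to 6666Ozzzzzz:

666666Ozzzzzzzzz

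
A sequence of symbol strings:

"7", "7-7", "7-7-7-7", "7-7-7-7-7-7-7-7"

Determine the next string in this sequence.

s(k+1) = s(k)·-·s(k) — each term doubles the last with '-' between the halves.
So the next term is two copies of 7-7-7-7-7-7-7-7 with '-' between the halves.

7-7-7-7-7-7-7-7-7-7-7-7-7-7-7-7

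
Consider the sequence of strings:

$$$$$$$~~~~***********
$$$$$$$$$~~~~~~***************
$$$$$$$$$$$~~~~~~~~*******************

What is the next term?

$$$$$$$$$$$$$~~~~~~~~~~***********************

The n-th term is 2n+3 $'s then 2n ~'s then 4n+3 *'s, where the shown terms are n = 2, 3, 4.
At n = 5 the blocks have lengths 13, 10, 23.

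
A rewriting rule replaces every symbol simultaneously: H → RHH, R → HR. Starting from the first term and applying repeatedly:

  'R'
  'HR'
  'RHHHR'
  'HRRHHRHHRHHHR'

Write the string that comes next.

Rewriting the 13 symbols of HRRHHRHHRHHHR one by one yields RHH HR HR RHH RHH HR RHH RHH HR RHH RHH RHH HR; concatenated:

RHHHRHRRHHRHHHRRHHRHHHRRHHRHHRHHHR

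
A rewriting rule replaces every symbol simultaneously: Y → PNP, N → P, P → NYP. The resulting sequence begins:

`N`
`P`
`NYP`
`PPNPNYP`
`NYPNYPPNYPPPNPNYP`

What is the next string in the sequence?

Replace each of the 17 characters of NYPNYPPNYPPPNPNYP in place — P PNP NYP P PNP NYP NYP P PNP NYP NYP NYP P NYP P PNP NYP — and concatenate.

PPNPNYPPPNPNYPNYPPPNPNYPNYPNYPPNYPPPNPNYP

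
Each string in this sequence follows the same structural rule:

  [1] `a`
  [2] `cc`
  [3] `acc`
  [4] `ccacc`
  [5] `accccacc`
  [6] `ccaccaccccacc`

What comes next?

accccaccccaccaccccacc

Each term (from the third on) is the two preceding terms concatenated in order: term 3 = a·cc = acc.
So term 7 is accccacc·ccaccaccccacc.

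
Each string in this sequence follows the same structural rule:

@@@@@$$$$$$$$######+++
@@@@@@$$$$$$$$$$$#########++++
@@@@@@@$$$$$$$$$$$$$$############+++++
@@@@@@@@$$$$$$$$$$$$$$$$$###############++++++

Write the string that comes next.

Each string has the form @^{n+3} $^{3n+2} #^{3n} +^{n+1}, where the shown terms are n = 2, 3, 4, 5.
For the next term, n = 6, so the run lengths are 9, 20, 18, 7.

@@@@@@@@@$$$$$$$$$$$$$$$$$$$$##################+++++++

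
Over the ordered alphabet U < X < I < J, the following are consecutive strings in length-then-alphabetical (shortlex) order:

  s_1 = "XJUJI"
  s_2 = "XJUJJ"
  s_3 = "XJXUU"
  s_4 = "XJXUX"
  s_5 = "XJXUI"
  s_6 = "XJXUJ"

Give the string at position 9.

XJXXI

Continuing the enumeration 3 steps past XJXUJ: XJXUJ → XJXXU → XJXXX → (answer).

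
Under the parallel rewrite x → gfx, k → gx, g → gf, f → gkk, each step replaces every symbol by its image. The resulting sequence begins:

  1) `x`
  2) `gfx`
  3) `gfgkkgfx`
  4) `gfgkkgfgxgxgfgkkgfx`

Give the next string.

Replace each of the 19 characters of gfgkkgfgxgxgfgkkgfx in place — gf gkk gf gx gx gf gkk gf gfx gf gfx gf gkk gf gx gx gf gkk gfx — and concatenate.

gfgkkgfgxgxgfgkkgfgfxgfgfxgfgkkgfgxgxgfgkkgfx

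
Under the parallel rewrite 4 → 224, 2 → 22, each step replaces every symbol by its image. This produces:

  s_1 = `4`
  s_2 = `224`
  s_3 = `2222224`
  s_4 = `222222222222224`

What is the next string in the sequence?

Rewriting the 15 symbols of 222222222222224 one by one yields 22 22 22 22 22 22 22 22 22 22 22 22 22 22 224; concatenated:

2222222222222222222222222222224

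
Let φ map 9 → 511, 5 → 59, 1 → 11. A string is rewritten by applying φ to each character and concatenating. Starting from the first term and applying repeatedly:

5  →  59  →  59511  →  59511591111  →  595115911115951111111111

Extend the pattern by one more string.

Applying the rule to each of the 24 symbols of 595115911115951111111111 gives the pieces 59 511 59 11 11 59 511 11 11 11 11 59 511 59 11 11 11 11 11 11 11 11 11 11, which concatenate to the answer.

595115911115951111111111595115911111111111111111111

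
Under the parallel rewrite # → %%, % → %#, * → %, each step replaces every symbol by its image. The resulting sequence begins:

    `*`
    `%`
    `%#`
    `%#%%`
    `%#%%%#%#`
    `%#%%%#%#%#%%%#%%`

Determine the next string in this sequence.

%#%%%#%#%#%%%#%%%#%%%#%#%#%%%#%#

Applying the rule to each of the 16 symbols of %#%%%#%#%#%%%#%% gives the pieces %# %% %# %# %# %% %# %% %# %% %# %# %# %% %# %#, which concatenate to the answer.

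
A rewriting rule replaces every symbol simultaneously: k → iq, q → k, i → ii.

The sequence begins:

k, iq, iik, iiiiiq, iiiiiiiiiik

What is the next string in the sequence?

Rewriting each symbol of iiiiiiiiiik: i→ii, i→ii, i→ii, i→ii, i→ii, i→ii, i→ii, i→ii, i→ii, i→ii, k→iq, which concatenates to ii ii ii ii ii ii ii ii ii ii iq.

iiiiiiiiiiiiiiiiiiiiiq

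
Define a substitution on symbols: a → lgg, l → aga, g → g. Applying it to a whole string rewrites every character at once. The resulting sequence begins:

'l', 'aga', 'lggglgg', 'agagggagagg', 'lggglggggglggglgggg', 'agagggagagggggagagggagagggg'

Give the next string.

φ(agagggagagggggagagggagagggg) expands symbol-by-symbol to lgg g lgg g g g lgg g lgg g g g g g lgg g lgg g g g lgg g lgg g g g g; joining the 27 pieces gives the next term.

lggglggggglggglggggggglggglggggglggglgggggg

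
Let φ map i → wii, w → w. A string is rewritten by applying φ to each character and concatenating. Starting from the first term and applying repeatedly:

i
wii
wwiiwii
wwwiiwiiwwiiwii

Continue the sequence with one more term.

φ(wwwiiwiiwwiiwii) expands symbol-by-symbol to w w w wii wii w wii wii w w wii wii w wii wii; joining the 15 pieces gives the next term.

wwwwiiwiiwwiiwiiwwwiiwiiwwiiwii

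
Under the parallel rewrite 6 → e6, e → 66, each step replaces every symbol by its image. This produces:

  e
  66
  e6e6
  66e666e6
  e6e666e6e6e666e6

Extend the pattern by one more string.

Rewriting the 16 symbols of e6e666e6e6e666e6 one by one yields 66 e6 66 e6 e6 e6 66 e6 66 e6 66 e6 e6 e6 66 e6; concatenated:

66e666e6e6e666e666e666e6e6e666e6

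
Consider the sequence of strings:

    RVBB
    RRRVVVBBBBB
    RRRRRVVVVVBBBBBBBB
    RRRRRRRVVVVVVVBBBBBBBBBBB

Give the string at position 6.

Term n consists of 2n-1 R's, followed by 2n-1 V's, followed by 3n-1 B's (n = 1, 2, …).
Setting n = 6 gives 11, 11, 17 characters in each block.

RRRRRRRRRRRVVVVVVVVVVVBBBBBBBBBBBBBBBBB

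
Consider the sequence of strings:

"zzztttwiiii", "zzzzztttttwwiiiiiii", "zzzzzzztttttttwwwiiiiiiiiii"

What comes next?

Term n consists of 2n+1 z's, followed by 2n+1 t's, followed by n w's, followed by 3n+1 i's (n = 1, 2, …).
For the next term, n = 4, so the run lengths are 9, 9, 4, 13.

zzzzzzzzztttttttttwwwwiiiiiiiiiiiii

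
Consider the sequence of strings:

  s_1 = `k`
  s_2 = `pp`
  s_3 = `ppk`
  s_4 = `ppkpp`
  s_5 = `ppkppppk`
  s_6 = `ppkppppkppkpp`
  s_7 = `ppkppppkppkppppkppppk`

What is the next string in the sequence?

From term 3 onward, concatenate the last term with the second-to-last: pp·k = ppk, ppk·pp = ppkpp, …
Continuing: ppkppppkppkppppkppppk · ppkppppkppkpp gives term 8.

ppkppppkppkppppkppppkppkppppkppkpp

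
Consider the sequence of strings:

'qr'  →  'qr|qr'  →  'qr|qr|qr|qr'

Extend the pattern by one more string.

qr|qr|qr|qr|qr|qr|qr|qr

s(k+1) = s(k)·|·s(k) — each term doubles the last with '|' between the halves.
One more doubling of qr|qr|qr|qr gives the answer.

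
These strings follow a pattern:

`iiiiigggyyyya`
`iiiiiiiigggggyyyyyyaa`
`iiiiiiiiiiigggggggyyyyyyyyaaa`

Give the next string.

Reading off run lengths: i runs 5, 8, 11; g runs 3, 5, 7; y runs 4, 6, 8; a runs 1, 2, 3 — each is linear in n, where the shown terms are n = 2, 3, 4.
At n = 5 the blocks have lengths 14, 9, 10, 4.

iiiiiiiiiiiiiigggggggggyyyyyyyyyyaaaa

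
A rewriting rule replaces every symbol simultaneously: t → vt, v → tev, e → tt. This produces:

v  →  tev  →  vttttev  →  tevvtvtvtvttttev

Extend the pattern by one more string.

vttttevtevvttevvttevvttevvtvtvtvttttev

Applying the rule to each of the 16 symbols of tevvtvtvtvttttev gives the pieces vt tt tev tev vt tev vt tev vt tev vt vt vt vt tt tev, which concatenate to the answer.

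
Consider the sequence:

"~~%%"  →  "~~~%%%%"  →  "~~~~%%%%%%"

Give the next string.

Reading off run lengths: ~ runs 2, 3, 4; % runs 2, 4, 6 — each is linear in n (n = 1, 2, …).
Setting n = 4 gives 5, 8 characters in each block.

~~~~~%%%%%%%%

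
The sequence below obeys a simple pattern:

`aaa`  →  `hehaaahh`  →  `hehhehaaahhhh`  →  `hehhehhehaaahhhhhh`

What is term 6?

hehhehhehhehhehaaahhhhhhhhhh

s(k+1) = heh·s(k)·hh, so each term gains heh as a prefix and hh as a suffix.
From hehhehhehaaahhhhhh, 2 further steps: hehhehhehaaahhhhhh → hehhehhehhehaaahhhhhhhh → (answer).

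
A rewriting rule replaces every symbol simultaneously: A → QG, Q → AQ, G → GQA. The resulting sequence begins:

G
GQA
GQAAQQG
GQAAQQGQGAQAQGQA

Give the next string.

Rewriting the 16 symbols of GQAAQQGQGAQAQGQA one by one yields GQA AQ QG QG AQ AQ GQA AQ GQA QG AQ QG AQ GQA AQ QG; concatenated:

GQAAQQGQGAQAQGQAAQGQAQGAQQGAQGQAAQQG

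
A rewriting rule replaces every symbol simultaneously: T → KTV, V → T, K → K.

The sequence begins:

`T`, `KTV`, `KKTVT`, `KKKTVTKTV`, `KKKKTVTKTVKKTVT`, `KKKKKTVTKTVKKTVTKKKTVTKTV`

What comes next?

Rewriting the 25 symbols of KKKKKTVTKTVKKTVTKKKTVTKTV one by one yields K K K K K KTV T KTV K KTV T K K KTV T KTV K K K KTV T KTV K KTV T; concatenated:

KKKKKKTVTKTVKKTVTKKKTVTKTVKKKKTVTKTVKKTVT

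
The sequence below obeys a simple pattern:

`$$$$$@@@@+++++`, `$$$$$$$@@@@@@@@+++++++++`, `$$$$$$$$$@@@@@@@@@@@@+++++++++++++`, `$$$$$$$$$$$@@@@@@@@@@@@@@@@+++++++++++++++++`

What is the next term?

$$$$$$$$$$$$$@@@@@@@@@@@@@@@@@@@@+++++++++++++++++++++

Each string has the form $^{2n+3} @^{4n} +^{4n+1} (n = 1, 2, …).
At n = 5 the blocks have lengths 13, 20, 21.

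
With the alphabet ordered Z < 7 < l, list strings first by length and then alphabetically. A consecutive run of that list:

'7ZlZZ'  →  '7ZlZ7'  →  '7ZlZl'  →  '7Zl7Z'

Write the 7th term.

7ZllZ

Advancing 3 positions from 7Zl7Z through 7Zl7Z → 7Zl77 → 7Zl7l reaches term 7.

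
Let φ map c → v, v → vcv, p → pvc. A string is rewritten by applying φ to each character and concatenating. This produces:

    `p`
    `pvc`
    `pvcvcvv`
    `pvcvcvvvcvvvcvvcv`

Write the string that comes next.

Applying the rule to each of the 17 symbols of pvcvcvvvcvvvcvvcv gives the pieces pvc vcv v vcv v vcv vcv vcv v vcv vcv vcv v vcv vcv v vcv, which concatenate to the answer.

pvcvcvvvcvvvcvvcvvcvvvcvvcvvcvvvcvvcvvvcv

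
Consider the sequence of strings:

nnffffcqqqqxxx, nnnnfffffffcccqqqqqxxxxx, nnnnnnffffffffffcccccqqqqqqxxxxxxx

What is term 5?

Each string has the form n^{2n} f^{3n+1} c^{2n-1} q^{n+3} x^{2n+1} (n = 1, 2, …).
For term 5, n = 5, so the run lengths are 10, 16, 9, 8, 11.

nnnnnnnnnnffffffffffffffffcccccccccqqqqqqqqxxxxxxxxxxx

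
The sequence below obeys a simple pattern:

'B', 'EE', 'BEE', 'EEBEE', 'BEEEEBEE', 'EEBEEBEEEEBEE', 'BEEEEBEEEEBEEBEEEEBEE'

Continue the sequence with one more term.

This is a Fibonacci-style word recurrence s(k) = s(k−2)·s(k−1): e.g. B·EE = BEE.
So term 8 is EEBEEBEEEEBEE·BEEEEBEEEEBEEBEEEEBEE.

EEBEEBEEEEBEEBEEEEBEEEEBEEBEEEEBEE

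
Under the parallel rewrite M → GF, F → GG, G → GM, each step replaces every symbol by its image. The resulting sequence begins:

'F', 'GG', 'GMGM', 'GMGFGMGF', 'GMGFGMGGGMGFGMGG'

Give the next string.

Replace each of the 16 characters of GMGFGMGGGMGFGMGG in place — GM GF GM GG GM GF GM GM GM GF GM GG GM GF GM GM — and concatenate.

GMGFGMGGGMGFGMGMGMGFGMGGGMGFGMGM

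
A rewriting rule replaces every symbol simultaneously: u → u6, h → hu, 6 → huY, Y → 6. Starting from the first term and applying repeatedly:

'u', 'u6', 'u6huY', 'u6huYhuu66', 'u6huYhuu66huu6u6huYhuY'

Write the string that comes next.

u6huYhuu66huu6u6huYhuYhuu6u6huYu6huYhuu66huu66

Replace each of the 22 characters of u6huYhuu66huu6u6huYhuY in place — u6 huY hu u6 6 hu u6 u6 huY huY hu u6 u6 huY u6 huY hu u6 6 hu u6 6 — and concatenate.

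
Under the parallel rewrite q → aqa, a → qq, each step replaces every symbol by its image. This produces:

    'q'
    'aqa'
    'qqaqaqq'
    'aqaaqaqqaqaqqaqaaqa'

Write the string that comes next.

Applying the rule to each of the 19 symbols of aqaaqaqqaqaqqaqaaqa gives the pieces qq aqa qq qq aqa qq aqa aqa qq aqa qq aqa aqa qq aqa qq qq aqa qq, which concatenate to the answer.

qqaqaqqqqaqaqqaqaaqaqqaqaqqaqaaqaqqaqaqqqqaqaqq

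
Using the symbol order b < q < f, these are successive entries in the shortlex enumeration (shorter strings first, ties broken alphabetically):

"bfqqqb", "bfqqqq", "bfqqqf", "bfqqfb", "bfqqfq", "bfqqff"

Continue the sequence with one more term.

The successor of bfqqff increments the rightmost position that isn't already f and resets every position after it to b.

bfqfbb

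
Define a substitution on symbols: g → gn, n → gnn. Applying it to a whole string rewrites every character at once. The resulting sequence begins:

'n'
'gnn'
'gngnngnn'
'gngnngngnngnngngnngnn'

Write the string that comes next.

gngnngngnngnngngnngngnngnngngnngnngngnngngnngnngngnngnn

φ(gngnngngnngnngngnngnn) expands symbol-by-symbol to gn gnn gn gnn gnn gn gnn gn gnn gnn gn gnn gnn gn gnn gn gnn gnn gn gnn gnn; joining the 21 pieces gives the next term.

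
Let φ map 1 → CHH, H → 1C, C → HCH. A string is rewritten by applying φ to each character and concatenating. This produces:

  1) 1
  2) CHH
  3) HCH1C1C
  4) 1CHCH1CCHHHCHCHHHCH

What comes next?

Rewriting the 19 symbols of 1CHCH1CCHHHCHCHHHCH one by one yields CHH HCH 1C HCH 1C CHH HCH HCH 1C 1C 1C HCH 1C HCH 1C 1C 1C HCH 1C; concatenated:

CHHHCH1CHCH1CCHHHCHHCH1C1C1CHCH1CHCH1C1C1CHCH1C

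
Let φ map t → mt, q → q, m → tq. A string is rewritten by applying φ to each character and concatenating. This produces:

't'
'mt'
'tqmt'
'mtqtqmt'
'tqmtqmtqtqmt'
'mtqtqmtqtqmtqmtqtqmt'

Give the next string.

Replace each of the 20 characters of mtqtqmtqtqmtqmtqtqmt in place — tq mt q mt q tq mt q mt q tq mt q tq mt q mt q tq mt — and concatenate.

tqmtqmtqtqmtqmtqtqmtqtqmtqmtqtqmt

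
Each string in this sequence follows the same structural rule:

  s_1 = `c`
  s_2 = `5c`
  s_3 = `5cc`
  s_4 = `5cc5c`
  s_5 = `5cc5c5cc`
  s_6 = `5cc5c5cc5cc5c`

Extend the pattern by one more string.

5cc5c5cc5cc5c5cc5c5cc

This is a Fibonacci-style word recurrence s(k) = s(k−1)·s(k−2): e.g. 5c·c = 5cc.
Continuing: 5cc5c5cc5cc5c · 5cc5c5cc gives term 7.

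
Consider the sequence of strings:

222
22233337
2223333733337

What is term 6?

Every step adds 33337 to the end: s(k+1) = s(k)·33337.
From 2223333733337, 3 further steps: 2223333733337 → 222333373333733337 → 22233337333373333733337 → (answer).

2223333733337333373333733337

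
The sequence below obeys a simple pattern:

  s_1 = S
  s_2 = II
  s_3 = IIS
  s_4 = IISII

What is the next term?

Each term (from the third on) is the previous term followed by the one before it: term 3 = II·S = IIS.
So term 5 is IISII·IIS.

IISIIIIS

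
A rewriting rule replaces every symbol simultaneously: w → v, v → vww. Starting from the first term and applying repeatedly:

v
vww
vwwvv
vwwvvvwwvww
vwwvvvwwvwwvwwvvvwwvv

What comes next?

vwwvvvwwvwwvwwvvvwwvvvwwvvvwwvwwvwwvvvwwvww

Replace each of the 21 characters of vwwvvvwwvwwvwwvvvwwvv in place — vww v v vww vww vww v v vww v v vww v v vww vww vww v v vww vww — and concatenate.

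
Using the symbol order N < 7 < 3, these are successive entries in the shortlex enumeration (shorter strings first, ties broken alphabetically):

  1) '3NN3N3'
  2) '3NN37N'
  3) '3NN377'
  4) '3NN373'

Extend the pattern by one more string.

3NN33N

Treat 3NN373 as a base-3 numeral over the given alphabet and add one, carrying through any trailing 3's.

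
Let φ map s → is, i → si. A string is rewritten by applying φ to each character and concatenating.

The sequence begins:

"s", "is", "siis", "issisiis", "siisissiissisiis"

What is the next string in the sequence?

Replace each of the 16 characters of siisissiissisiis in place — is si si is si is is si si is is si is si si is — and concatenate.

issisiissiisissisiisissiissisiis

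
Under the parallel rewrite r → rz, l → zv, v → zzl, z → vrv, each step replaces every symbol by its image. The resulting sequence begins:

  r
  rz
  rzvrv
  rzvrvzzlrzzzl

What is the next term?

Rewriting the 13 symbols of rzvrvzzlrzzzl one by one yields rz vrv zzl rz zzl vrv vrv zv rz vrv vrv vrv zv; concatenated:

rzvrvzzlrzzzlvrvvrvzvrzvrvvrvvrvzv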